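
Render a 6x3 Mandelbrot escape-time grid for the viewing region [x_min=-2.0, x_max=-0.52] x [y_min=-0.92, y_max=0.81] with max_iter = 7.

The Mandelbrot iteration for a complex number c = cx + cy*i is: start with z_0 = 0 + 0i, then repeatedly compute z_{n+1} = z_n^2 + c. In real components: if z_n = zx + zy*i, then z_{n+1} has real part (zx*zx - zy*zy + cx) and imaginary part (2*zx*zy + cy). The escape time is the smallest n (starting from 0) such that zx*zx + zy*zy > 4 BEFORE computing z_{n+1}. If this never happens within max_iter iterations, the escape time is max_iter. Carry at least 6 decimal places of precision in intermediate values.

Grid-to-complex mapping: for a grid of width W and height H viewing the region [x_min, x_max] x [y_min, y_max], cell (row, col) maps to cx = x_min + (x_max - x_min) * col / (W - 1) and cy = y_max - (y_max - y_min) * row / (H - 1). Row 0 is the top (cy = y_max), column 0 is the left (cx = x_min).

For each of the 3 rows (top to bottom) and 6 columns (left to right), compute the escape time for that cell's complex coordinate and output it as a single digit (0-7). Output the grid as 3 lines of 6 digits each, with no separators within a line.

(row=0, col=0): c = -2.0000 + 0.8100i → escape time 1
(row=0, col=1): c = -1.7040 + 0.8100i → escape time 2
(row=0, col=2): c = -1.4080 + 0.8100i → escape time 3
(row=0, col=3): c = -1.1120 + 0.8100i → escape time 3
(row=0, col=4): c = -0.8160 + 0.8100i → escape time 4
(row=0, col=5): c = -0.5200 + 0.8100i → escape time 5
(row=1, col=0): c = -2.0000 + -0.0550i → escape time 1
(row=1, col=1): c = -1.7040 + -0.0550i → escape time 7
(row=1, col=2): c = -1.4080 + -0.0550i → escape time 7
(row=1, col=3): c = -1.1120 + -0.0550i → escape time 7
(row=1, col=4): c = -0.8160 + -0.0550i → escape time 7
(row=1, col=5): c = -0.5200 + -0.0550i → escape time 7
(row=2, col=0): c = -2.0000 + -0.9200i → escape time 1
(row=2, col=1): c = -1.7040 + -0.9200i → escape time 2
(row=2, col=2): c = -1.4080 + -0.9200i → escape time 3
(row=2, col=3): c = -1.1120 + -0.9200i → escape time 3
(row=2, col=4): c = -0.8160 + -0.9200i → escape time 3
(row=2, col=5): c = -0.5200 + -0.9200i → escape time 4

Answer: 123345
177777
123334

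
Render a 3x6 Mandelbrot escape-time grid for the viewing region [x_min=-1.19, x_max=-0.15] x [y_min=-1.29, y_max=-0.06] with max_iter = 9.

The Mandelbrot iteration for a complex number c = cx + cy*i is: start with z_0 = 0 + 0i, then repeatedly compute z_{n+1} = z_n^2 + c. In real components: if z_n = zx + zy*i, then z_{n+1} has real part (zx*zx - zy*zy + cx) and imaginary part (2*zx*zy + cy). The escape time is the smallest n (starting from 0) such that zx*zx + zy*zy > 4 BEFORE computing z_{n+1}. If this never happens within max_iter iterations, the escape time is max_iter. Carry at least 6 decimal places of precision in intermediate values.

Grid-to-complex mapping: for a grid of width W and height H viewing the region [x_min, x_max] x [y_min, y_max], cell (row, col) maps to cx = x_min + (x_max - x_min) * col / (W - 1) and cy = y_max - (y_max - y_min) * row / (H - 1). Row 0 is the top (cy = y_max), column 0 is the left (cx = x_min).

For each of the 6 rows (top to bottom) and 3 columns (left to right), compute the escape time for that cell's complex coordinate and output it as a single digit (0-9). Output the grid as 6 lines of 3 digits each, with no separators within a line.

Answer: 999
999
479
349
339
232

Derivation:
(row=0, col=0): c = -1.1900 + -0.0600i → escape time 9
(row=0, col=1): c = -0.6700 + -0.0600i → escape time 9
(row=0, col=2): c = -0.1500 + -0.0600i → escape time 9
(row=1, col=0): c = -1.1900 + -0.3060i → escape time 9
(row=1, col=1): c = -0.6700 + -0.3060i → escape time 9
(row=1, col=2): c = -0.1500 + -0.3060i → escape time 9
(row=2, col=0): c = -1.1900 + -0.5520i → escape time 4
(row=2, col=1): c = -0.6700 + -0.5520i → escape time 7
(row=2, col=2): c = -0.1500 + -0.5520i → escape time 9
(row=3, col=0): c = -1.1900 + -0.7980i → escape time 3
(row=3, col=1): c = -0.6700 + -0.7980i → escape time 4
(row=3, col=2): c = -0.1500 + -0.7980i → escape time 9
(row=4, col=0): c = -1.1900 + -1.0440i → escape time 3
(row=4, col=1): c = -0.6700 + -1.0440i → escape time 3
(row=4, col=2): c = -0.1500 + -1.0440i → escape time 9
(row=5, col=0): c = -1.1900 + -1.2900i → escape time 2
(row=5, col=1): c = -0.6700 + -1.2900i → escape time 3
(row=5, col=2): c = -0.1500 + -1.2900i → escape time 2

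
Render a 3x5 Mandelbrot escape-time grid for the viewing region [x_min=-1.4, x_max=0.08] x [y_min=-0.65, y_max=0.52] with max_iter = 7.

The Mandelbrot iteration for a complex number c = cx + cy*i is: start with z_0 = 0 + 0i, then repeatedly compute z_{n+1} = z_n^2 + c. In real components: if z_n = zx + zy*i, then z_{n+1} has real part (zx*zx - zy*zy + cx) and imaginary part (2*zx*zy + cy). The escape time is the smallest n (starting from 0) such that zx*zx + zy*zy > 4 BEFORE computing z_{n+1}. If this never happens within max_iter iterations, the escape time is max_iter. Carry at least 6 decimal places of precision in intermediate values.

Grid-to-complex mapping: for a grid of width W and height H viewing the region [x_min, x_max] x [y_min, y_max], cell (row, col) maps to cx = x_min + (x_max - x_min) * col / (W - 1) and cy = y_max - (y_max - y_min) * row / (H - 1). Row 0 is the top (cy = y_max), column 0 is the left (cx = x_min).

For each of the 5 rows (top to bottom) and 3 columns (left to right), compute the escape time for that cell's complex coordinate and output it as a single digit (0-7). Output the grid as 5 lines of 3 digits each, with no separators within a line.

(row=0, col=0): c = -1.4000 + 0.5200i → escape time 3
(row=0, col=1): c = -0.6600 + 0.5200i → escape time 7
(row=0, col=2): c = 0.0800 + 0.5200i → escape time 7
(row=1, col=0): c = -1.4000 + 0.2275i → escape time 6
(row=1, col=1): c = -0.6600 + 0.2275i → escape time 7
(row=1, col=2): c = 0.0800 + 0.2275i → escape time 7
(row=2, col=0): c = -1.4000 + -0.0650i → escape time 7
(row=2, col=1): c = -0.6600 + -0.0650i → escape time 7
(row=2, col=2): c = 0.0800 + -0.0650i → escape time 7
(row=3, col=0): c = -1.4000 + -0.3575i → escape time 5
(row=3, col=1): c = -0.6600 + -0.3575i → escape time 7
(row=3, col=2): c = 0.0800 + -0.3575i → escape time 7
(row=4, col=0): c = -1.4000 + -0.6500i → escape time 3
(row=4, col=1): c = -0.6600 + -0.6500i → escape time 7
(row=4, col=2): c = 0.0800 + -0.6500i → escape time 7

Answer: 377
677
777
577
377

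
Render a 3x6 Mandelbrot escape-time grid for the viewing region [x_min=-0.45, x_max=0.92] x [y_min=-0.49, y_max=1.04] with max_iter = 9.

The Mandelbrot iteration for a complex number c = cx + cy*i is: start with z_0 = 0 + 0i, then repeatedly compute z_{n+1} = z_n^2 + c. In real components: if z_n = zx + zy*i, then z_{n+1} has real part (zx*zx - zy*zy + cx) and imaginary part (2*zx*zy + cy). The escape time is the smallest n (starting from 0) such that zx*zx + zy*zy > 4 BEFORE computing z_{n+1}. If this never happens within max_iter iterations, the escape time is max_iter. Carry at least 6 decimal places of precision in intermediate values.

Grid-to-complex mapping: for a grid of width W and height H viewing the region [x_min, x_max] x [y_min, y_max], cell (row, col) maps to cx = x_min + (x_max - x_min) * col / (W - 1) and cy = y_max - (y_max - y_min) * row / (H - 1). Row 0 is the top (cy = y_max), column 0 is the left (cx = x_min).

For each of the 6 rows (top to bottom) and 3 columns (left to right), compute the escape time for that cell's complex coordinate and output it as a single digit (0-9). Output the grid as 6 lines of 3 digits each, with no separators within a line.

Answer: 432
762
993
993
993
992

Derivation:
(row=0, col=0): c = -0.4500 + 1.0400i → escape time 4
(row=0, col=1): c = 0.2350 + 1.0400i → escape time 3
(row=0, col=2): c = 0.9200 + 1.0400i → escape time 2
(row=1, col=0): c = -0.4500 + 0.7340i → escape time 7
(row=1, col=1): c = 0.2350 + 0.7340i → escape time 6
(row=1, col=2): c = 0.9200 + 0.7340i → escape time 2
(row=2, col=0): c = -0.4500 + 0.4280i → escape time 9
(row=2, col=1): c = 0.2350 + 0.4280i → escape time 9
(row=2, col=2): c = 0.9200 + 0.4280i → escape time 3
(row=3, col=0): c = -0.4500 + 0.1220i → escape time 9
(row=3, col=1): c = 0.2350 + 0.1220i → escape time 9
(row=3, col=2): c = 0.9200 + 0.1220i → escape time 3
(row=4, col=0): c = -0.4500 + -0.1840i → escape time 9
(row=4, col=1): c = 0.2350 + -0.1840i → escape time 9
(row=4, col=2): c = 0.9200 + -0.1840i → escape time 3
(row=5, col=0): c = -0.4500 + -0.4900i → escape time 9
(row=5, col=1): c = 0.2350 + -0.4900i → escape time 9
(row=5, col=2): c = 0.9200 + -0.4900i → escape time 2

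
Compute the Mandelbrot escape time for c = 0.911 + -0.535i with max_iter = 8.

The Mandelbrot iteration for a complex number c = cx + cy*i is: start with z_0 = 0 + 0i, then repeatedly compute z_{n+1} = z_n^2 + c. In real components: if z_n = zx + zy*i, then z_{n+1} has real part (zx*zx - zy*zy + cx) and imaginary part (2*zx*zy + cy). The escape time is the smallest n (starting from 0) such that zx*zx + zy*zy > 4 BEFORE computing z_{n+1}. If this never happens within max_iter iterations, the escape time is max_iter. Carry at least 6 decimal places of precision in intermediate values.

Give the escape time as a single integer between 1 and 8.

Answer: 2

Derivation:
z_0 = 0 + 0i, c = 0.9110 + -0.5350i
Iter 1: z = 0.9110 + -0.5350i, |z|^2 = 1.1161
Iter 2: z = 1.4547 + -1.5098i, |z|^2 = 4.3955
Escaped at iteration 2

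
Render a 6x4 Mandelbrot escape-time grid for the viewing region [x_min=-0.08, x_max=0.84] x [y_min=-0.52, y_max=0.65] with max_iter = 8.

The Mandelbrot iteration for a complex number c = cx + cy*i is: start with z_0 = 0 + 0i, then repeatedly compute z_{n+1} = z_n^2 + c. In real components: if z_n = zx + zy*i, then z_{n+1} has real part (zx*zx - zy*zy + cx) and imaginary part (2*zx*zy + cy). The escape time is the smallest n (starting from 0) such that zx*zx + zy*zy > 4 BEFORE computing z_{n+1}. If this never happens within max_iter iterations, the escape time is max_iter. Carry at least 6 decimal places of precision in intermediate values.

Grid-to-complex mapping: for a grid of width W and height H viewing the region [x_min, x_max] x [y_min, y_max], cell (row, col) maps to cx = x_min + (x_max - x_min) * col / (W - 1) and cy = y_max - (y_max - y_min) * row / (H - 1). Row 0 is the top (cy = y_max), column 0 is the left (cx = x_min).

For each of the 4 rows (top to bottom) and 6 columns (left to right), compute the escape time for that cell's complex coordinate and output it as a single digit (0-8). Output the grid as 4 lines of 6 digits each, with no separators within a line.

Answer: 888432
888643
888543
888533

Derivation:
(row=0, col=0): c = -0.0800 + 0.6500i → escape time 8
(row=0, col=1): c = 0.1040 + 0.6500i → escape time 8
(row=0, col=2): c = 0.2880 + 0.6500i → escape time 8
(row=0, col=3): c = 0.4720 + 0.6500i → escape time 4
(row=0, col=4): c = 0.6560 + 0.6500i → escape time 3
(row=0, col=5): c = 0.8400 + 0.6500i → escape time 2
(row=1, col=0): c = -0.0800 + 0.2600i → escape time 8
(row=1, col=1): c = 0.1040 + 0.2600i → escape time 8
(row=1, col=2): c = 0.2880 + 0.2600i → escape time 8
(row=1, col=3): c = 0.4720 + 0.2600i → escape time 6
(row=1, col=4): c = 0.6560 + 0.2600i → escape time 4
(row=1, col=5): c = 0.8400 + 0.2600i → escape time 3
(row=2, col=0): c = -0.0800 + -0.1300i → escape time 8
(row=2, col=1): c = 0.1040 + -0.1300i → escape time 8
(row=2, col=2): c = 0.2880 + -0.1300i → escape time 8
(row=2, col=3): c = 0.4720 + -0.1300i → escape time 5
(row=2, col=4): c = 0.6560 + -0.1300i → escape time 4
(row=2, col=5): c = 0.8400 + -0.1300i → escape time 3
(row=3, col=0): c = -0.0800 + -0.5200i → escape time 8
(row=3, col=1): c = 0.1040 + -0.5200i → escape time 8
(row=3, col=2): c = 0.2880 + -0.5200i → escape time 8
(row=3, col=3): c = 0.4720 + -0.5200i → escape time 5
(row=3, col=4): c = 0.6560 + -0.5200i → escape time 3
(row=3, col=5): c = 0.8400 + -0.5200i → escape time 3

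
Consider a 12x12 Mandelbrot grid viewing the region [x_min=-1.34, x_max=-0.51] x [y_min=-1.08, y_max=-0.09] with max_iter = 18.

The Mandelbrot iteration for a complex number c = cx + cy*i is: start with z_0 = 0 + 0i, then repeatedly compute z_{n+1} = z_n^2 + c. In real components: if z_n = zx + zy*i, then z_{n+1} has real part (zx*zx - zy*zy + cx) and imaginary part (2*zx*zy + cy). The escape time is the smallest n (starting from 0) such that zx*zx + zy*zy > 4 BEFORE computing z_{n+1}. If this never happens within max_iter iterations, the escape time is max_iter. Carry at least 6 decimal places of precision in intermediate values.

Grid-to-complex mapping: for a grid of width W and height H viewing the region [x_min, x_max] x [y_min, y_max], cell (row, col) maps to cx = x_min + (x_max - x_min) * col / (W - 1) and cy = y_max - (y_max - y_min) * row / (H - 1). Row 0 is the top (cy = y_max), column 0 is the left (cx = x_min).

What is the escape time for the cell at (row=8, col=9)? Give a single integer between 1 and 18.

Answer: 4

Derivation:
z_0 = 0 + 0i, c = -0.6609 + -0.8100i
Iter 1: z = -0.6609 + -0.8100i, |z|^2 = 1.0929
Iter 2: z = -0.8802 + 0.2607i, |z|^2 = 0.8427
Iter 3: z = 0.0459 + -1.2689i, |z|^2 = 1.6122
Iter 4: z = -2.2689 + -0.9265i, |z|^2 = 6.0063
Escaped at iteration 4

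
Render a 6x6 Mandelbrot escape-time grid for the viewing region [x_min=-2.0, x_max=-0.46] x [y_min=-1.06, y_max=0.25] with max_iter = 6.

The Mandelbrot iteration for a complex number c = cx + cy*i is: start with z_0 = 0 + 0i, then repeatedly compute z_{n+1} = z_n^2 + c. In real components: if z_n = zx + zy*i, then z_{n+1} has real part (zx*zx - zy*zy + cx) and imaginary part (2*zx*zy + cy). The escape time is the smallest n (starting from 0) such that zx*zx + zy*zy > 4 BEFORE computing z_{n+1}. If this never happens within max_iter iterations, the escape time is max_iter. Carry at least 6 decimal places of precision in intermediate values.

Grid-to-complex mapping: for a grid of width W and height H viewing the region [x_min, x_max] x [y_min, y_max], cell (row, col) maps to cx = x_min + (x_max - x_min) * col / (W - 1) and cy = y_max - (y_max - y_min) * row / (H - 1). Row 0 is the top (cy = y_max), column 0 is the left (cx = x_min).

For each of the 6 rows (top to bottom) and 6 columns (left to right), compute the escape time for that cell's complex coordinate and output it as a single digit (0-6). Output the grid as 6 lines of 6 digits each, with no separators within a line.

Answer: 146666
166666
146666
133566
133346
123334

Derivation:
(row=0, col=0): c = -2.0000 + 0.2500i → escape time 1
(row=0, col=1): c = -1.6920 + 0.2500i → escape time 4
(row=0, col=2): c = -1.3840 + 0.2500i → escape time 6
(row=0, col=3): c = -1.0760 + 0.2500i → escape time 6
(row=0, col=4): c = -0.7680 + 0.2500i → escape time 6
(row=0, col=5): c = -0.4600 + 0.2500i → escape time 6
(row=1, col=0): c = -2.0000 + -0.0120i → escape time 1
(row=1, col=1): c = -1.6920 + -0.0120i → escape time 6
(row=1, col=2): c = -1.3840 + -0.0120i → escape time 6
(row=1, col=3): c = -1.0760 + -0.0120i → escape time 6
(row=1, col=4): c = -0.7680 + -0.0120i → escape time 6
(row=1, col=5): c = -0.4600 + -0.0120i → escape time 6
(row=2, col=0): c = -2.0000 + -0.2740i → escape time 1
(row=2, col=1): c = -1.6920 + -0.2740i → escape time 4
(row=2, col=2): c = -1.3840 + -0.2740i → escape time 6
(row=2, col=3): c = -1.0760 + -0.2740i → escape time 6
(row=2, col=4): c = -0.7680 + -0.2740i → escape time 6
(row=2, col=5): c = -0.4600 + -0.2740i → escape time 6
(row=3, col=0): c = -2.0000 + -0.5360i → escape time 1
(row=3, col=1): c = -1.6920 + -0.5360i → escape time 3
(row=3, col=2): c = -1.3840 + -0.5360i → escape time 3
(row=3, col=3): c = -1.0760 + -0.5360i → escape time 5
(row=3, col=4): c = -0.7680 + -0.5360i → escape time 6
(row=3, col=5): c = -0.4600 + -0.5360i → escape time 6
(row=4, col=0): c = -2.0000 + -0.7980i → escape time 1
(row=4, col=1): c = -1.6920 + -0.7980i → escape time 3
(row=4, col=2): c = -1.3840 + -0.7980i → escape time 3
(row=4, col=3): c = -1.0760 + -0.7980i → escape time 3
(row=4, col=4): c = -0.7680 + -0.7980i → escape time 4
(row=4, col=5): c = -0.4600 + -0.7980i → escape time 6
(row=5, col=0): c = -2.0000 + -1.0600i → escape time 1
(row=5, col=1): c = -1.6920 + -1.0600i → escape time 2
(row=5, col=2): c = -1.3840 + -1.0600i → escape time 3
(row=5, col=3): c = -1.0760 + -1.0600i → escape time 3
(row=5, col=4): c = -0.7680 + -1.0600i → escape time 3
(row=5, col=5): c = -0.4600 + -1.0600i → escape time 4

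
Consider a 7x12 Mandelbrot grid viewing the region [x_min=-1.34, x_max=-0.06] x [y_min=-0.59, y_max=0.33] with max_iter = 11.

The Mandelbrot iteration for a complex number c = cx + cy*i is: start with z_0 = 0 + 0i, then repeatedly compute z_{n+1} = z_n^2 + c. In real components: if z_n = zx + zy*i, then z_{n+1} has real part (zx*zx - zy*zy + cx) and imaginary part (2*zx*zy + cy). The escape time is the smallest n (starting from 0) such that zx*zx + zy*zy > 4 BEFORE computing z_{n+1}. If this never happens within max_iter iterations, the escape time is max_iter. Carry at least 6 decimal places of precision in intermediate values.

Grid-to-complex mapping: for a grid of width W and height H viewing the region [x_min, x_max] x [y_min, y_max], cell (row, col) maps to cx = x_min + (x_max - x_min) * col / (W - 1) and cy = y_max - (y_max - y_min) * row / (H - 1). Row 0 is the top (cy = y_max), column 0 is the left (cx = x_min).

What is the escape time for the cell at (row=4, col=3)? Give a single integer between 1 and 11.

z_0 = 0 + 0i, c = -0.7000 + -0.0045i
Iter 1: z = -0.7000 + -0.0045i, |z|^2 = 0.4900
Iter 2: z = -0.2100 + 0.0018i, |z|^2 = 0.0441
Iter 3: z = -0.6559 + -0.0053i, |z|^2 = 0.4302
Iter 4: z = -0.2698 + 0.0024i, |z|^2 = 0.0728
Iter 5: z = -0.6272 + -0.0059i, |z|^2 = 0.3934
Iter 6: z = -0.3067 + 0.0028i, |z|^2 = 0.0940
Iter 7: z = -0.6060 + -0.0063i, |z|^2 = 0.3672
Iter 8: z = -0.3328 + 0.0030i, |z|^2 = 0.1108
Iter 9: z = -0.5892 + -0.0066i, |z|^2 = 0.3472
Iter 10: z = -0.3529 + 0.0032i, |z|^2 = 0.1245

Answer: 11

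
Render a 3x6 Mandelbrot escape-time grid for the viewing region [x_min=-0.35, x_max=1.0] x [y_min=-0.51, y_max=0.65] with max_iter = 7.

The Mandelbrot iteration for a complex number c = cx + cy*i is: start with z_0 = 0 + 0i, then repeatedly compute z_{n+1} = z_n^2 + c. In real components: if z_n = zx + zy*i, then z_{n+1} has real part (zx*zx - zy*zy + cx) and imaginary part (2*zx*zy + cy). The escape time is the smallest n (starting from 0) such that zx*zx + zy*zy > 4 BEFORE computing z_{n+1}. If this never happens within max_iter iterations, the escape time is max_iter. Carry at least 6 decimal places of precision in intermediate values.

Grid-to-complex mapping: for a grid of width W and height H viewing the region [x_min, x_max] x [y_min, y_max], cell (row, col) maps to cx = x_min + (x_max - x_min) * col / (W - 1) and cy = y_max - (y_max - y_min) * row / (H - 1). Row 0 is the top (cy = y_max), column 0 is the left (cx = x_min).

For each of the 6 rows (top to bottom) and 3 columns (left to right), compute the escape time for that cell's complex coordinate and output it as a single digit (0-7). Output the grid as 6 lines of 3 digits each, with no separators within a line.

(row=0, col=0): c = -0.3500 + 0.6500i → escape time 7
(row=0, col=1): c = 0.3250 + 0.6500i → escape time 7
(row=0, col=2): c = 1.0000 + 0.6500i → escape time 2
(row=1, col=0): c = -0.3500 + 0.4180i → escape time 7
(row=1, col=1): c = 0.3250 + 0.4180i → escape time 7
(row=1, col=2): c = 1.0000 + 0.4180i → escape time 2
(row=2, col=0): c = -0.3500 + 0.1860i → escape time 7
(row=2, col=1): c = 0.3250 + 0.1860i → escape time 7
(row=2, col=2): c = 1.0000 + 0.1860i → escape time 2
(row=3, col=0): c = -0.3500 + -0.0460i → escape time 7
(row=3, col=1): c = 0.3250 + -0.0460i → escape time 7
(row=3, col=2): c = 1.0000 + -0.0460i → escape time 2
(row=4, col=0): c = -0.3500 + -0.2780i → escape time 7
(row=4, col=1): c = 0.3250 + -0.2780i → escape time 7
(row=4, col=2): c = 1.0000 + -0.2780i → escape time 2
(row=5, col=0): c = -0.3500 + -0.5100i → escape time 7
(row=5, col=1): c = 0.3250 + -0.5100i → escape time 7
(row=5, col=2): c = 1.0000 + -0.5100i → escape time 2

Answer: 772
772
772
772
772
772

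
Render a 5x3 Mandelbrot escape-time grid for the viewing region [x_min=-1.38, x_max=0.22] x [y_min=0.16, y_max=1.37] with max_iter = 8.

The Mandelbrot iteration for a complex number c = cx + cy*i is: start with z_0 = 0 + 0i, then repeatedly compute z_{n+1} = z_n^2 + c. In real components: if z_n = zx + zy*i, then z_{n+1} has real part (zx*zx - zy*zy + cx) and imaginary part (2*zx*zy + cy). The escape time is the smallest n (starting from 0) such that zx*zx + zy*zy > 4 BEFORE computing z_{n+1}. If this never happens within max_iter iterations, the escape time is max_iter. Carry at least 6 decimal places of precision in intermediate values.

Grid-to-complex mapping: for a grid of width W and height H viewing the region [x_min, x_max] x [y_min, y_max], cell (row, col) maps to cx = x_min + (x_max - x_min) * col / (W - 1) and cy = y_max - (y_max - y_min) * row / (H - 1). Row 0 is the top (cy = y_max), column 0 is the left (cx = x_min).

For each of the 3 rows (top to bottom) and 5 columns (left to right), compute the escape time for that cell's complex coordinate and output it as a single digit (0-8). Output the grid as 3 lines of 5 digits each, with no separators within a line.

(row=0, col=0): c = -1.3800 + 1.3700i → escape time 2
(row=0, col=1): c = -0.9800 + 1.3700i → escape time 2
(row=0, col=2): c = -0.5800 + 1.3700i → escape time 2
(row=0, col=3): c = -0.1800 + 1.3700i → escape time 2
(row=0, col=4): c = 0.2200 + 1.3700i → escape time 2
(row=1, col=0): c = -1.3800 + 0.7650i → escape time 3
(row=1, col=1): c = -0.9800 + 0.7650i → escape time 3
(row=1, col=2): c = -0.5800 + 0.7650i → escape time 5
(row=1, col=3): c = -0.1800 + 0.7650i → escape time 8
(row=1, col=4): c = 0.2200 + 0.7650i → escape time 5
(row=2, col=0): c = -1.3800 + 0.1600i → escape time 8
(row=2, col=1): c = -0.9800 + 0.1600i → escape time 8
(row=2, col=2): c = -0.5800 + 0.1600i → escape time 8
(row=2, col=3): c = -0.1800 + 0.1600i → escape time 8
(row=2, col=4): c = 0.2200 + 0.1600i → escape time 8

Answer: 22222
33585
88888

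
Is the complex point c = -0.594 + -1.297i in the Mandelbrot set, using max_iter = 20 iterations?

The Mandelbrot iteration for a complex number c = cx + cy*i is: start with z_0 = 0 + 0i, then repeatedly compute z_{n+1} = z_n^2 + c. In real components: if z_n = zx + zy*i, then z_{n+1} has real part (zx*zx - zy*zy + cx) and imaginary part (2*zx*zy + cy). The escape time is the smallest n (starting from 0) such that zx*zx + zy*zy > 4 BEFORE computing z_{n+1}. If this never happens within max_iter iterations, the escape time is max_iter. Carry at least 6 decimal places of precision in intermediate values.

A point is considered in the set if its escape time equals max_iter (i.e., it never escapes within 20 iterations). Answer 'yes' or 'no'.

z_0 = 0 + 0i, c = -0.5940 + -1.2970i
Iter 1: z = -0.5940 + -1.2970i, |z|^2 = 2.0350
Iter 2: z = -1.9234 + 0.2438i, |z|^2 = 3.7588
Iter 3: z = 3.0459 + -2.2350i, |z|^2 = 14.2727
Escaped at iteration 3

Answer: no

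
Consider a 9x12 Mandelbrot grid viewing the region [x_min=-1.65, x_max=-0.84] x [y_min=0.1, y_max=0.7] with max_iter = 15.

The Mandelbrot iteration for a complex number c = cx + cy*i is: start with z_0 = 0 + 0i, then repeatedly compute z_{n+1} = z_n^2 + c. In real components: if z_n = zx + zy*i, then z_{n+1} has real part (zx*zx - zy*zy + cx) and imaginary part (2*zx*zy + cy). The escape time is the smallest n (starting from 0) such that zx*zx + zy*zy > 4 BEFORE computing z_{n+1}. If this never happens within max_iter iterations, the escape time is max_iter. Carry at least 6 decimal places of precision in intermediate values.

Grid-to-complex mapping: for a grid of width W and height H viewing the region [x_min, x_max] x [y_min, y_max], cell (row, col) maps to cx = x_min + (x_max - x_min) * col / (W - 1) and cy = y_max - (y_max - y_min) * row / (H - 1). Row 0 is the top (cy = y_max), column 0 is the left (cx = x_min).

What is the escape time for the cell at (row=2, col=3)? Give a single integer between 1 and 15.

z_0 = 0 + 0i, c = -1.3462 + 0.5909i
Iter 1: z = -1.3462 + 0.5909i, |z|^2 = 2.1616
Iter 2: z = 0.1170 + -1.0001i, |z|^2 = 1.0139
Iter 3: z = -2.3328 + 0.3570i, |z|^2 = 5.5694
Escaped at iteration 3

Answer: 3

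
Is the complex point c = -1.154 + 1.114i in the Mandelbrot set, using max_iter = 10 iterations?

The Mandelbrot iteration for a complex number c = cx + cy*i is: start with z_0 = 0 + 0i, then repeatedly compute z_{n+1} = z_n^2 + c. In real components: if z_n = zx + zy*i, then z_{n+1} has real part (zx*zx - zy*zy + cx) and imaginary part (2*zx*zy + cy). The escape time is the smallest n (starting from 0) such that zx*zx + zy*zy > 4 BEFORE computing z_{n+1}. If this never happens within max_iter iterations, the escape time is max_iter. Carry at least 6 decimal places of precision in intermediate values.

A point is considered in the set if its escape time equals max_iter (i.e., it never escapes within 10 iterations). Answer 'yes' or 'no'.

Answer: no

Derivation:
z_0 = 0 + 0i, c = -1.1540 + 1.1140i
Iter 1: z = -1.1540 + 1.1140i, |z|^2 = 2.5727
Iter 2: z = -1.0633 + -1.4571i, |z|^2 = 3.2537
Iter 3: z = -2.1466 + 4.2126i, |z|^2 = 22.3542
Escaped at iteration 3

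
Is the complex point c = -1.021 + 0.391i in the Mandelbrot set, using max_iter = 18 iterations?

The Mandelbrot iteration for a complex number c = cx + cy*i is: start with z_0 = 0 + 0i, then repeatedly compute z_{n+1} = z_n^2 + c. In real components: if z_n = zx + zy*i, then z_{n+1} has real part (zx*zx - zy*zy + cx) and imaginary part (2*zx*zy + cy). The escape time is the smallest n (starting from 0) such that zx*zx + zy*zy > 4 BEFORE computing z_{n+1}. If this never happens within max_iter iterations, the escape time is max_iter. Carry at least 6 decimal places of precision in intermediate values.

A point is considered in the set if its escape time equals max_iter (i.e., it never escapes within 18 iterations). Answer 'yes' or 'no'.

z_0 = 0 + 0i, c = -1.0210 + 0.3910i
Iter 1: z = -1.0210 + 0.3910i, |z|^2 = 1.1953
Iter 2: z = -0.1314 + -0.4074i, |z|^2 = 0.1833
Iter 3: z = -1.1697 + 0.4981i, |z|^2 = 1.6163
Iter 4: z = 0.0991 + -0.7743i, |z|^2 = 0.6093
Iter 5: z = -1.6107 + 0.2375i, |z|^2 = 2.6507
Iter 6: z = 1.5169 + -0.3740i, |z|^2 = 2.4409
Iter 7: z = 1.1400 + -0.7438i, |z|^2 = 1.8529
Iter 8: z = -0.2745 + -1.3049i, |z|^2 = 1.7781
Iter 9: z = -2.6484 + 1.1074i, |z|^2 = 8.2403
Escaped at iteration 9

Answer: no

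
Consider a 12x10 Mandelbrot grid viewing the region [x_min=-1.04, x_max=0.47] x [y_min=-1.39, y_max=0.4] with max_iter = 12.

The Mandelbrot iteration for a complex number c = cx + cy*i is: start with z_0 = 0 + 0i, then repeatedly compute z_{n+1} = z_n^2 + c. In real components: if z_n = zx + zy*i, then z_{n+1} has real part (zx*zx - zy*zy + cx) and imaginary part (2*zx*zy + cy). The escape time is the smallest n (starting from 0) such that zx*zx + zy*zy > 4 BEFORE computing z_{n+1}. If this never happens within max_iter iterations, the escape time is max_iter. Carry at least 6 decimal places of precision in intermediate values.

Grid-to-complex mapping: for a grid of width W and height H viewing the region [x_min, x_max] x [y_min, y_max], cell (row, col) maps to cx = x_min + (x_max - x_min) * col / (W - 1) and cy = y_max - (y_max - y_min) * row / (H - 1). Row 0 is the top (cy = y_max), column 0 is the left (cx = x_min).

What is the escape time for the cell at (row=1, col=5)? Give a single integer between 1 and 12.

z_0 = 0 + 0i, c = -0.3536 + 0.2011i
Iter 1: z = -0.3536 + 0.2011i, |z|^2 = 0.1655
Iter 2: z = -0.2690 + 0.0589i, |z|^2 = 0.0758
Iter 3: z = -0.2847 + 0.1694i, |z|^2 = 0.1098
Iter 4: z = -0.3013 + 0.1046i, |z|^2 = 0.1017
Iter 5: z = -0.2738 + 0.1381i, |z|^2 = 0.0940
Iter 6: z = -0.2977 + 0.1255i, |z|^2 = 0.1044
Iter 7: z = -0.2807 + 0.1264i, |z|^2 = 0.0948
Iter 8: z = -0.2908 + 0.1301i, |z|^2 = 0.1015
Iter 9: z = -0.2860 + 0.1254i, |z|^2 = 0.0975
Iter 10: z = -0.2876 + 0.1294i, |z|^2 = 0.0994
Iter 11: z = -0.2877 + 0.1267i, |z|^2 = 0.0988

Answer: 12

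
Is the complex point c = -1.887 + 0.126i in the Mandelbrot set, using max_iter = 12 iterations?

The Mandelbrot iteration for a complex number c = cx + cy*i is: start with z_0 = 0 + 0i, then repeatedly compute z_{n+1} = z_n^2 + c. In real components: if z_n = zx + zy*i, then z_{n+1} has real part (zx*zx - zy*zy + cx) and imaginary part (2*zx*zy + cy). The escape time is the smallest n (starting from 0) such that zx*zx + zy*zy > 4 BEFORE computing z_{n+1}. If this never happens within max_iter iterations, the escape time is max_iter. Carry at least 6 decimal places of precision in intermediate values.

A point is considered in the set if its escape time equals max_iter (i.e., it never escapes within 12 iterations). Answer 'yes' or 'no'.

z_0 = 0 + 0i, c = -1.8870 + 0.1260i
Iter 1: z = -1.8870 + 0.1260i, |z|^2 = 3.5766
Iter 2: z = 1.6579 + -0.3495i, |z|^2 = 2.8708
Iter 3: z = 0.7394 + -1.0329i, |z|^2 = 1.6138
Iter 4: z = -2.4072 + -1.4016i, |z|^2 = 7.7591
Escaped at iteration 4

Answer: no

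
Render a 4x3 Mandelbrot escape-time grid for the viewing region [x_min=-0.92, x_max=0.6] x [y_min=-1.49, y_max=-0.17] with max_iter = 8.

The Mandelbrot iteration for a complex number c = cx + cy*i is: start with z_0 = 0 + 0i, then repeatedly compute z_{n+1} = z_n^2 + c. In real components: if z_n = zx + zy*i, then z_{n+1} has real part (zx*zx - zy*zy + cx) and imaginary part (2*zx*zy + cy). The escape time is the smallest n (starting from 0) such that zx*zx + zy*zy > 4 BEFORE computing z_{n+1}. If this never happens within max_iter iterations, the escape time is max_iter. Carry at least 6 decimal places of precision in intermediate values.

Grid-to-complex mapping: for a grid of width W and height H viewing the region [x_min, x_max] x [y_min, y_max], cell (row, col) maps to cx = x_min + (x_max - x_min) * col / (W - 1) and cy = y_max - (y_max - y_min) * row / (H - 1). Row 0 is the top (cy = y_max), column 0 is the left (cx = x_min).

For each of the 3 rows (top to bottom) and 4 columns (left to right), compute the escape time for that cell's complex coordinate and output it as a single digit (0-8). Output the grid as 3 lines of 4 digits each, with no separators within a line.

Answer: 8884
3663
2222

Derivation:
(row=0, col=0): c = -0.9200 + -0.1700i → escape time 8
(row=0, col=1): c = -0.4133 + -0.1700i → escape time 8
(row=0, col=2): c = 0.0933 + -0.1700i → escape time 8
(row=0, col=3): c = 0.6000 + -0.1700i → escape time 4
(row=1, col=0): c = -0.9200 + -0.8300i → escape time 3
(row=1, col=1): c = -0.4133 + -0.8300i → escape time 6
(row=1, col=2): c = 0.0933 + -0.8300i → escape time 6
(row=1, col=3): c = 0.6000 + -0.8300i → escape time 3
(row=2, col=0): c = -0.9200 + -1.4900i → escape time 2
(row=2, col=1): c = -0.4133 + -1.4900i → escape time 2
(row=2, col=2): c = 0.0933 + -1.4900i → escape time 2
(row=2, col=3): c = 0.6000 + -1.4900i → escape time 2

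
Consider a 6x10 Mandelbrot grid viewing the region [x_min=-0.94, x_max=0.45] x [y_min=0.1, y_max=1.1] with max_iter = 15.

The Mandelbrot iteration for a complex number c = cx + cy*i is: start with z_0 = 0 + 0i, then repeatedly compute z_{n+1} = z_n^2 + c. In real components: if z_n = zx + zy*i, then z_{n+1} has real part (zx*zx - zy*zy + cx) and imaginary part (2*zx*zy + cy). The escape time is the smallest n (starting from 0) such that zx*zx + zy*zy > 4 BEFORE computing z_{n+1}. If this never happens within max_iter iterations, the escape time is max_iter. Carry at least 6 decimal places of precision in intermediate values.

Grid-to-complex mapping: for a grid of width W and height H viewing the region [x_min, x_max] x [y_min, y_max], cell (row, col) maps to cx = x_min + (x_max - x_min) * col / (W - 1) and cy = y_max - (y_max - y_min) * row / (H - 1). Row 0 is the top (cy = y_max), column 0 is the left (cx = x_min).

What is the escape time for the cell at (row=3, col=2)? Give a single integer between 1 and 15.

Answer: 7

Derivation:
z_0 = 0 + 0i, c = -0.3840 + 0.7667i
Iter 1: z = -0.3840 + 0.7667i, |z|^2 = 0.7352
Iter 2: z = -0.8243 + 0.1779i, |z|^2 = 0.7111
Iter 3: z = 0.2639 + 0.4734i, |z|^2 = 0.2938
Iter 4: z = -0.5385 + 1.0165i, |z|^2 = 1.3233
Iter 5: z = -1.1273 + -0.3281i, |z|^2 = 1.3785
Iter 6: z = 0.7792 + 1.5065i, |z|^2 = 2.8766
Iter 7: z = -2.0464 + 3.1142i, |z|^2 = 13.8862
Escaped at iteration 7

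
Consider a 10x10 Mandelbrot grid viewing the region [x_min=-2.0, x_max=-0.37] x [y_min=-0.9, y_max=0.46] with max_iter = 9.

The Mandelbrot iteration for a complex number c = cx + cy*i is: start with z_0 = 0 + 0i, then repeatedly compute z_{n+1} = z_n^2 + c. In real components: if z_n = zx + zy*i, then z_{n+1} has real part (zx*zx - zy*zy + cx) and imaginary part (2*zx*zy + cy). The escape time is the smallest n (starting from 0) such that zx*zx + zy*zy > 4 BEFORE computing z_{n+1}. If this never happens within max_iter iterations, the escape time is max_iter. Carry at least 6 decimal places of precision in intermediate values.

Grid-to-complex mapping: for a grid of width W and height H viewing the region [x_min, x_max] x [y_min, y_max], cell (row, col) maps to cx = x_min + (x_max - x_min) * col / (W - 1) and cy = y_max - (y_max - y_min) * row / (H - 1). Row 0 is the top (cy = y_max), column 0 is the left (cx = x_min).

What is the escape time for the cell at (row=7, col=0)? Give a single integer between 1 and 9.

Answer: 1

Derivation:
z_0 = 0 + 0i, c = -2.0000 + -0.5978i
Iter 1: z = -2.0000 + -0.5978i, |z|^2 = 4.3573
Escaped at iteration 1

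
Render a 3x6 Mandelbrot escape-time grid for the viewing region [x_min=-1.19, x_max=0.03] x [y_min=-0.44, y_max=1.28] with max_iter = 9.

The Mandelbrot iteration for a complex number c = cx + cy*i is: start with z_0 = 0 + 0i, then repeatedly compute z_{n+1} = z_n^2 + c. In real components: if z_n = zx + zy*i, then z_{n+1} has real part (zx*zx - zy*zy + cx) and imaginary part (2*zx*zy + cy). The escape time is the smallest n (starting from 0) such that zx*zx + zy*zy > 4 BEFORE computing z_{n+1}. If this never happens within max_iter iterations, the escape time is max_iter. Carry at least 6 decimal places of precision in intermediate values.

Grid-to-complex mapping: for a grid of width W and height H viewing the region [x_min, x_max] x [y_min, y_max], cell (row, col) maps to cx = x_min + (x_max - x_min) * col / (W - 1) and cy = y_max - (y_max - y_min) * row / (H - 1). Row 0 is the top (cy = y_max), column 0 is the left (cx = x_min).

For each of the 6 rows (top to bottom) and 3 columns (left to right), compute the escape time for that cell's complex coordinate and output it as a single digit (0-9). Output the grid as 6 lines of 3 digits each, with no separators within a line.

Answer: 232
346
399
999
999
699

Derivation:
(row=0, col=0): c = -1.1900 + 1.2800i → escape time 2
(row=0, col=1): c = -0.5800 + 1.2800i → escape time 3
(row=0, col=2): c = 0.0300 + 1.2800i → escape time 2
(row=1, col=0): c = -1.1900 + 0.9360i → escape time 3
(row=1, col=1): c = -0.5800 + 0.9360i → escape time 4
(row=1, col=2): c = 0.0300 + 0.9360i → escape time 6
(row=2, col=0): c = -1.1900 + 0.5920i → escape time 3
(row=2, col=1): c = -0.5800 + 0.5920i → escape time 9
(row=2, col=2): c = 0.0300 + 0.5920i → escape time 9
(row=3, col=0): c = -1.1900 + 0.2480i → escape time 9
(row=3, col=1): c = -0.5800 + 0.2480i → escape time 9
(row=3, col=2): c = 0.0300 + 0.2480i → escape time 9
(row=4, col=0): c = -1.1900 + -0.0960i → escape time 9
(row=4, col=1): c = -0.5800 + -0.0960i → escape time 9
(row=4, col=2): c = 0.0300 + -0.0960i → escape time 9
(row=5, col=0): c = -1.1900 + -0.4400i → escape time 6
(row=5, col=1): c = -0.5800 + -0.4400i → escape time 9
(row=5, col=2): c = 0.0300 + -0.4400i → escape time 9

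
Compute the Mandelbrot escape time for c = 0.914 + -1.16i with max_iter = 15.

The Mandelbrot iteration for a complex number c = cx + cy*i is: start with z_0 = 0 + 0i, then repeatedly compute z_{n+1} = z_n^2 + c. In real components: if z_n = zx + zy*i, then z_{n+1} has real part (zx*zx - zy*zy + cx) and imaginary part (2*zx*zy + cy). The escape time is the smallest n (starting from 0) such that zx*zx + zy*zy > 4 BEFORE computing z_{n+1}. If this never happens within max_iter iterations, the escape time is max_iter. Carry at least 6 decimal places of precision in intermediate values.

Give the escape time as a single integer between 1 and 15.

Answer: 2

Derivation:
z_0 = 0 + 0i, c = 0.9140 + -1.1600i
Iter 1: z = 0.9140 + -1.1600i, |z|^2 = 2.1810
Iter 2: z = 0.4038 + -3.2805i, |z|^2 = 10.9246
Escaped at iteration 2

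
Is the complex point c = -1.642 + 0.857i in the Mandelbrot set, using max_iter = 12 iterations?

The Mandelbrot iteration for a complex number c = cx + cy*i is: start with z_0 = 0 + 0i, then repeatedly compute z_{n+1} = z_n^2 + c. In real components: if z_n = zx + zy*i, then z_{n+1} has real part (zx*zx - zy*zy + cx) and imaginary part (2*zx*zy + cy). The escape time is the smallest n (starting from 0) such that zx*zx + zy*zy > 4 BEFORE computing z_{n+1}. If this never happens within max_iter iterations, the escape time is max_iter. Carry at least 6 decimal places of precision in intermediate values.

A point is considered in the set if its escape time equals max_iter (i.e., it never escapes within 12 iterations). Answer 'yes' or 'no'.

Answer: no

Derivation:
z_0 = 0 + 0i, c = -1.6420 + 0.8570i
Iter 1: z = -1.6420 + 0.8570i, |z|^2 = 3.4306
Iter 2: z = 0.3197 + -1.9574i, |z|^2 = 3.9336
Iter 3: z = -5.3712 + -0.3946i, |z|^2 = 29.0050
Escaped at iteration 3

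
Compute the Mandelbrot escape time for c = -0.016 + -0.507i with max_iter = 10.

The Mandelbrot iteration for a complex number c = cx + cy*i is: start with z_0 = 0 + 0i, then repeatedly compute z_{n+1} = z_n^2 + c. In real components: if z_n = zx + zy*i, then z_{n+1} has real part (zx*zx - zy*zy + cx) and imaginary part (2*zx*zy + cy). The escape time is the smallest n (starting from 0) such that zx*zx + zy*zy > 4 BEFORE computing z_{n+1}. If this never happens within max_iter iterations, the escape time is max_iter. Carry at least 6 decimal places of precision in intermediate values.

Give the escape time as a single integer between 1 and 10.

z_0 = 0 + 0i, c = -0.0160 + -0.5070i
Iter 1: z = -0.0160 + -0.5070i, |z|^2 = 0.2573
Iter 2: z = -0.2728 + -0.4908i, |z|^2 = 0.3153
Iter 3: z = -0.1824 + -0.2392i, |z|^2 = 0.0905
Iter 4: z = -0.0399 + -0.4197i, |z|^2 = 0.1777
Iter 5: z = -0.1906 + -0.4735i, |z|^2 = 0.2605
Iter 6: z = -0.2039 + -0.3266i, |z|^2 = 0.1482
Iter 7: z = -0.0811 + -0.3739i, |z|^2 = 0.1463
Iter 8: z = -0.1492 + -0.4464i, |z|^2 = 0.2215
Iter 9: z = -0.1930 + -0.3738i, |z|^2 = 0.1770

Answer: 10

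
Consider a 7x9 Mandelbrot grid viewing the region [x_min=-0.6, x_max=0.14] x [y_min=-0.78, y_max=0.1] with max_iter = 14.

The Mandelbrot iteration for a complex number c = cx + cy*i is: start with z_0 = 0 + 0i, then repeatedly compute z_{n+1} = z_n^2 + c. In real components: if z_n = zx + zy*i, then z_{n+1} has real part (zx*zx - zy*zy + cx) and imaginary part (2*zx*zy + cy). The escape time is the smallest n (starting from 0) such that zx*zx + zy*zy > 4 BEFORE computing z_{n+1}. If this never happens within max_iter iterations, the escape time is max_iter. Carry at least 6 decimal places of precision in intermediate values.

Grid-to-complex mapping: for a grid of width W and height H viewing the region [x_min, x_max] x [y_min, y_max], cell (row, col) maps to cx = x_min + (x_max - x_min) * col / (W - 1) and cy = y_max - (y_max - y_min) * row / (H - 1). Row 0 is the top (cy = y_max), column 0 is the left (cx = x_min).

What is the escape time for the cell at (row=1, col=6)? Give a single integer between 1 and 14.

z_0 = 0 + 0i, c = 0.1400 + -0.0100i
Iter 1: z = 0.1400 + -0.0100i, |z|^2 = 0.0197
Iter 2: z = 0.1595 + -0.0128i, |z|^2 = 0.0256
Iter 3: z = 0.1653 + -0.0141i, |z|^2 = 0.0275
Iter 4: z = 0.1671 + -0.0147i, |z|^2 = 0.0281
Iter 5: z = 0.1677 + -0.0149i, |z|^2 = 0.0283
Iter 6: z = 0.1679 + -0.0150i, |z|^2 = 0.0284
Iter 7: z = 0.1680 + -0.0150i, |z|^2 = 0.0284
Iter 8: z = 0.1680 + -0.0151i, |z|^2 = 0.0284
Iter 9: z = 0.1680 + -0.0151i, |z|^2 = 0.0284
Iter 10: z = 0.1680 + -0.0151i, |z|^2 = 0.0284
Iter 11: z = 0.1680 + -0.0151i, |z|^2 = 0.0284
Iter 12: z = 0.1680 + -0.0151i, |z|^2 = 0.0284
Iter 13: z = 0.1680 + -0.0151i, |z|^2 = 0.0284

Answer: 14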